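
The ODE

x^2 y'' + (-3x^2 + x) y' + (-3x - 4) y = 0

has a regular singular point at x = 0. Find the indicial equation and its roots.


Divide by x^2 to reach normal form y'' + P_1(x) y' + P_2(x) y = 0 with P_1(x) = -3 + 1/x and P_2(x) = -3/x - 4/x^2.
x = 0 is a singular point because the y'-coefficient -3 + 1/x has a pole at x = 0 and the y-coefficient -3/x - 4/x^2 has a pole at x = 0.
It is a regular singular point because x P_1(x) = p(x) = 1 - 3x and x^2 P_2(x) = q(x) = -3x - 4 are polynomials, hence analytic at x = 0.
p(0) = 1,  q(0) = -4.
Indicial equation: r(r-1) + p(0) r + q(0) = 0, i.e. r^2 + (p(0) - 1) r + q(0) = 0, i.e. r^2 - 4 = 0.
Discriminant: (0)^2 - 4(-4) = 16, so r = (0 ± 4)/2.
Solving: r_1 = 2, r_2 = -2.

indicial: r^2 - 4 = 0; roots r_1 = 2, r_2 = -2


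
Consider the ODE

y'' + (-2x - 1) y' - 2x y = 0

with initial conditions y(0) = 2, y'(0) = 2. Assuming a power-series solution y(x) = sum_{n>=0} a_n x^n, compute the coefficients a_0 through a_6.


Ansatz: y(x) = sum_{n>=0} a_n x^n, so y'(x) = sum_{n>=1} n a_n x^(n-1) and y''(x) = sum_{n>=2} n(n-1) a_n x^(n-2).
Substitute into P(x) y'' + Q(x) y' + R(x) y = 0 with P(x) = 1, Q(x) = -2x - 1, R(x) = -2x, and match powers of x.
Initial conditions: a_0 = 2, a_1 = 2.
Setting the coefficient of each power of x to zero and solving order by order (substituting the coefficients already found):
  x^0: 2 a_2 - a_1 = 0  ->  2 a_2 = a_1 = 2  ->  a_2 = 1
  x^1: 6 a_3 - 2 a_2 - 2 a_1 - 2 a_0 = 0  ->  6 a_3 = 2 a_2 + 2 a_1 + 2 a_0 = 10  ->  a_3 = 5/3
  x^2: 12 a_4 - 3 a_3 - 4 a_2 - 2 a_1 = 0  ->  12 a_4 = 3 a_3 + 4 a_2 + 2 a_1 = 13  ->  a_4 = 13/12
  x^3: 20 a_5 - 4 a_4 - 6 a_3 - 2 a_2 = 0  ->  20 a_5 = 4 a_4 + 6 a_3 + 2 a_2 = 49/3  ->  a_5 = 49/60
  x^4: 30 a_6 - 5 a_5 - 8 a_4 - 2 a_3 = 0  ->  30 a_6 = 5 a_5 + 8 a_4 + 2 a_3 = 193/12  ->  a_6 = 193/360
Truncated series: y(x) = 2 + 2 x + x^2 + (5/3) x^3 + (13/12) x^4 + (49/60) x^5 + (193/360) x^6 + O(x^7).

a_0 = 2; a_1 = 2; a_2 = 1; a_3 = 5/3; a_4 = 13/12; a_5 = 49/60; a_6 = 193/360


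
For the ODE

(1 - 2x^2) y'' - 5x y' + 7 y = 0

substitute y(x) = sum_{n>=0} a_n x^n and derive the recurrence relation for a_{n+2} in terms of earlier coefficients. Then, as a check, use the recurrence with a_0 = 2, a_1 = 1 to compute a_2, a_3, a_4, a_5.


Substitute y = sum_n a_n x^n.
(1 - 2 x^2) y'' contributes (n+2)(n+1) a_{n+2} - 2 n(n-1) a_n at x^n.
-5 x y'(x) contributes -5 n a_n at x^n.
7 y(x) contributes 7 a_n at x^n.
Matching x^n: (n+2)(n+1) a_{n+2} + (-2 n(n-1) - 5 n + 7) a_n = 0.
Thus a_{n+2} = (2 n(n-1) + 5 n - 7) / ((n+1)(n+2)) * a_n.

Check with a_0 = 2, a_1 = 1 (apply the recurrence for n = 0, 1, 2, 3): a_0 = 2, a_1 = 1, a_2 = -7, a_3 = -1/3, a_4 = -49/12, a_5 = -1/3.

a_(n+2) = (2 n(n-1) + 5 n - 7) / ((n+1)(n+2)) * a_n; check: a_0 = 2, a_1 = 1, a_2 = -7, a_3 = -1/3, a_4 = -49/12, a_5 = -1/3


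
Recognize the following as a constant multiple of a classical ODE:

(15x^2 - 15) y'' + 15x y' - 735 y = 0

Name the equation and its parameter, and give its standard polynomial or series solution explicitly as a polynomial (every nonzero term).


All three coefficients share the factor -15; dividing through by -15 gives  (1 - x^2) y'' - x y' + 49 y = 0.
This matches the Chebyshev equation (1 - x^2) y'' - x y' + n^2 y = 0 (note the -x y' term, not -2x y') with n^2 = 49, so n = 7; the polynomial solution is T_7(x).
With y = sum_k a_k x^k, matching x^k gives (k+2)(k+1) a_{k+2} = (k^2 - n^2) a_k = (k - 7)(k + 7) a_k. The right side vanishes at k = 7, so the series with the parity of 7 terminates at degree 7.
Standard normalization: leading coefficient of T_n is 2^(n-1), so a_7 = 2^6 = 64. Work downward with a_k = (k+1)(k+2) a_{k+2} / ((k - 7)(k + 7)):
  a_5 = (6)(7)(64) / ((5 - 7)(5 + 7)) = 2688/(-24) = -112
  a_3 = (4)(5)(-112) / ((3 - 7)(3 + 7)) = -2240/(-40) = 56
  a_1 = (2)(3)(56) / ((1 - 7)(1 + 7)) = 336/(-48) = -7
Hence T_7(x) = 64 x^7 - 112 x^5 + 56 x^3 - 7 x.

T_7(x); series = 64 x^7 - 112 x^5 + 56 x^3 - 7 x


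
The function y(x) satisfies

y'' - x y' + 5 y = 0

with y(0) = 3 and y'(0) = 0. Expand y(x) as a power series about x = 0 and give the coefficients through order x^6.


Ansatz: y(x) = sum_{n>=0} a_n x^n, so y'(x) = sum_{n>=1} n a_n x^(n-1) and y''(x) = sum_{n>=2} n(n-1) a_n x^(n-2).
Substitute into P(x) y'' + Q(x) y' + R(x) y = 0 with P(x) = 1, Q(x) = -x, R(x) = 5, and match powers of x.
Initial conditions: a_0 = 3, a_1 = 0.
Setting the coefficient of each power of x to zero and solving order by order (substituting the coefficients already found):
  x^0: 2 a_2 + 5 a_0 = 0  ->  2 a_2 = -5 a_0 = -15  ->  a_2 = -15/2
  x^1: 6 a_3 + 4 a_1 = 0  ->  6 a_3 = -4 a_1 = 0  ->  a_3 = 0
  x^2: 12 a_4 + 3 a_2 = 0  ->  12 a_4 = -3 a_2 = 45/2  ->  a_4 = 15/8
  x^3: 20 a_5 + 2 a_3 = 0  ->  20 a_5 = -2 a_3 = 0  ->  a_5 = 0
  x^4: 30 a_6 + a_4 = 0  ->  30 a_6 = -a_4 = -15/8  ->  a_6 = -1/16
Truncated series: y(x) = 3 - (15/2) x^2 + (15/8) x^4 - (1/16) x^6 + O(x^7).

a_0 = 3; a_1 = 0; a_2 = -15/2; a_3 = 0; a_4 = 15/8; a_5 = 0; a_6 = -1/16


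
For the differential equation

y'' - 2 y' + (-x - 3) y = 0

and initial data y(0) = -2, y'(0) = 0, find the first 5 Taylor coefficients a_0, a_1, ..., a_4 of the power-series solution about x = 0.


Ansatz: y(x) = sum_{n>=0} a_n x^n, so y'(x) = sum_{n>=1} n a_n x^(n-1) and y''(x) = sum_{n>=2} n(n-1) a_n x^(n-2).
Substitute into P(x) y'' + Q(x) y' + R(x) y = 0 with P(x) = 1, Q(x) = -2, R(x) = -x - 3, and match powers of x.
Initial conditions: a_0 = -2, a_1 = 0.
Setting the coefficient of each power of x to zero and solving order by order (substituting the coefficients already found):
  x^0: 2 a_2 - 2 a_1 - 3 a_0 = 0  ->  2 a_2 = 2 a_1 + 3 a_0 = -6  ->  a_2 = -3
  x^1: 6 a_3 - 4 a_2 - 3 a_1 - a_0 = 0  ->  6 a_3 = 4 a_2 + 3 a_1 + a_0 = -14  ->  a_3 = -7/3
  x^2: 12 a_4 - 6 a_3 - 3 a_2 - a_1 = 0  ->  12 a_4 = 6 a_3 + 3 a_2 + a_1 = -23  ->  a_4 = -23/12
Truncated series: y(x) = -2 - 3 x^2 - (7/3) x^3 - (23/12) x^4 + O(x^5).

a_0 = -2; a_1 = 0; a_2 = -3; a_3 = -7/3; a_4 = -23/12


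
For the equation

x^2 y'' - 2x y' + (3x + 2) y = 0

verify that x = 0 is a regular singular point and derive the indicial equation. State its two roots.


Divide by x^2 to reach normal form y'' + P_1(x) y' + P_2(x) y = 0 with P_1(x) = -2/x and P_2(x) = 3/x + 2/x^2.
x = 0 is a singular point because the y'-coefficient -2/x has a pole at x = 0 and the y-coefficient 3/x + 2/x^2 has a pole at x = 0.
It is a regular singular point because x P_1(x) = p(x) = -2 and x^2 P_2(x) = q(x) = 3x + 2 are polynomials, hence analytic at x = 0.
p(0) = -2,  q(0) = 2.
Indicial equation: r(r-1) + p(0) r + q(0) = 0, i.e. r^2 + (p(0) - 1) r + q(0) = 0, i.e. r^2 - 3 r + 2 = 0.
Discriminant: (-3)^2 - 4(2) = 1, so r = (3 ± 1)/2.
Solving: r_1 = 2, r_2 = 1.

indicial: r^2 - 3 r + 2 = 0; roots r_1 = 2, r_2 = 1


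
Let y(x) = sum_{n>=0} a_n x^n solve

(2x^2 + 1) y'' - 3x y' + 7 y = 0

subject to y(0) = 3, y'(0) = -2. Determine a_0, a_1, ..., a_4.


Ansatz: y(x) = sum_{n>=0} a_n x^n, so y'(x) = sum_{n>=1} n a_n x^(n-1) and y''(x) = sum_{n>=2} n(n-1) a_n x^(n-2).
Substitute into P(x) y'' + Q(x) y' + R(x) y = 0 with P(x) = 2x^2 + 1, Q(x) = -3x, R(x) = 7, and match powers of x.
Initial conditions: a_0 = 3, a_1 = -2.
Setting the coefficient of each power of x to zero and solving order by order (substituting the coefficients already found):
  x^0: 2 a_2 + 7 a_0 = 0  ->  2 a_2 = -7 a_0 = -21  ->  a_2 = -21/2
  x^1: 6 a_3 + 4 a_1 = 0  ->  6 a_3 = -4 a_1 = 8  ->  a_3 = 4/3
  x^2: 12 a_4 + 5 a_2 = 0  ->  12 a_4 = -5 a_2 = 105/2  ->  a_4 = 35/8
Truncated series: y(x) = 3 - 2 x - (21/2) x^2 + (4/3) x^3 + (35/8) x^4 + O(x^5).

a_0 = 3; a_1 = -2; a_2 = -21/2; a_3 = 4/3; a_4 = 35/8


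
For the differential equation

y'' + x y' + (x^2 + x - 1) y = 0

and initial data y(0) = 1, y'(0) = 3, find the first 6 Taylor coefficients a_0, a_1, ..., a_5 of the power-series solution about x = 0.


Ansatz: y(x) = sum_{n>=0} a_n x^n, so y'(x) = sum_{n>=1} n a_n x^(n-1) and y''(x) = sum_{n>=2} n(n-1) a_n x^(n-2).
Substitute into P(x) y'' + Q(x) y' + R(x) y = 0 with P(x) = 1, Q(x) = x, R(x) = x^2 + x - 1, and match powers of x.
Initial conditions: a_0 = 1, a_1 = 3.
Setting the coefficient of each power of x to zero and solving order by order (substituting the coefficients already found):
  x^0: 2 a_2 - a_0 = 0  ->  2 a_2 = a_0 = 1  ->  a_2 = 1/2
  x^1: 6 a_3 + a_0 = 0  ->  6 a_3 = -a_0 = -1  ->  a_3 = -1/6
  x^2: 12 a_4 + a_2 + a_1 + a_0 = 0  ->  12 a_4 = -a_2 - a_1 - a_0 = -9/2  ->  a_4 = -3/8
  x^3: 20 a_5 + 2 a_3 + a_2 + a_1 = 0  ->  20 a_5 = -2 a_3 - a_2 - a_1 = -19/6  ->  a_5 = -19/120
Truncated series: y(x) = 1 + 3 x + (1/2) x^2 - (1/6) x^3 - (3/8) x^4 - (19/120) x^5 + O(x^6).

a_0 = 1; a_1 = 3; a_2 = 1/2; a_3 = -1/6; a_4 = -3/8; a_5 = -19/120


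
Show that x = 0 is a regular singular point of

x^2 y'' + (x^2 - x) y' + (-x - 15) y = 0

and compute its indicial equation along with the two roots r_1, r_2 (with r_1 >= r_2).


Divide by x^2 to reach normal form y'' + P_1(x) y' + P_2(x) y = 0 with P_1(x) = 1 - 1/x and P_2(x) = -1/x - 15/x^2.
x = 0 is a singular point because the y'-coefficient 1 - 1/x has a pole at x = 0 and the y-coefficient -1/x - 15/x^2 has a pole at x = 0.
It is a regular singular point because x P_1(x) = p(x) = x - 1 and x^2 P_2(x) = q(x) = -x - 15 are polynomials, hence analytic at x = 0.
p(0) = -1,  q(0) = -15.
Indicial equation: r(r-1) + p(0) r + q(0) = 0, i.e. r^2 + (p(0) - 1) r + q(0) = 0, i.e. r^2 - 2 r - 15 = 0.
Discriminant: (-2)^2 - 4(-15) = 64, so r = (2 ± 8)/2.
Solving: r_1 = 5, r_2 = -3.

indicial: r^2 - 2 r - 15 = 0; roots r_1 = 5, r_2 = -3


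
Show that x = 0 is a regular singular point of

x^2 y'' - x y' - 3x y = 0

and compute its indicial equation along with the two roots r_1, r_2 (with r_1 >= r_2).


Divide by x^2 to reach normal form y'' + P_1(x) y' + P_2(x) y = 0 with P_1(x) = -1/x and P_2(x) = -3/x.
x = 0 is a singular point because the y'-coefficient -1/x has a pole at x = 0 and the y-coefficient -3/x has a pole at x = 0.
It is a regular singular point because x P_1(x) = p(x) = -1 and x^2 P_2(x) = q(x) = -3x are polynomials, hence analytic at x = 0.
p(0) = -1,  q(0) = 0.
Indicial equation: r(r-1) + p(0) r + q(0) = 0, i.e. r^2 + (p(0) - 1) r + q(0) = 0, i.e. r^2 - 2 r = 0.
Discriminant: (-2)^2 - 4(0) = 4, so r = (2 ± 2)/2.
Solving: r_1 = 2, r_2 = 0.

indicial: r^2 - 2 r = 0; roots r_1 = 2, r_2 = 0


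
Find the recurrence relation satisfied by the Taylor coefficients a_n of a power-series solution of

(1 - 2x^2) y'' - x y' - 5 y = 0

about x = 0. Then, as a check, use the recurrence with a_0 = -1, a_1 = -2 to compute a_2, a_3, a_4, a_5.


Substitute y = sum_n a_n x^n.
(1 - 2 x^2) y'' contributes (n+2)(n+1) a_{n+2} - 2 n(n-1) a_n at x^n.
-x y'(x) contributes -n a_n at x^n.
-5 y(x) contributes -5 a_n at x^n.
Matching x^n: (n+2)(n+1) a_{n+2} + (-2 n(n-1) - n - 5) a_n = 0.
Thus a_{n+2} = (2 n(n-1) + n + 5) / ((n+1)(n+2)) * a_n.

Check with a_0 = -1, a_1 = -2 (apply the recurrence for n = 0, 1, 2, 3): a_0 = -1, a_1 = -2, a_2 = -5/2, a_3 = -2, a_4 = -55/24, a_5 = -2.

a_(n+2) = (2 n(n-1) + n + 5) / ((n+1)(n+2)) * a_n; check: a_0 = -1, a_1 = -2, a_2 = -5/2, a_3 = -2, a_4 = -55/24, a_5 = -2


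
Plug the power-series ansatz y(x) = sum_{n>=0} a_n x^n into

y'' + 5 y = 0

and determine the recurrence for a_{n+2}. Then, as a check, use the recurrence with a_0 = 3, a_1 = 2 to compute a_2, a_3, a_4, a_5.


Substitute y = sum_n a_n x^n into y'' + (const) y = 0.
y''(x) = sum_{n>=0} (n+2)(n+1) a_{n+2} x^n.
The ODE becomes sum_n [(n+2)(n+1) a_{n+2} + 5 a_n] x^n = 0.
Setting each coefficient to zero gives the recurrence:
  (n+2)(n+1) a_{n+2} + 5 a_n = 0,
  a_{n+2} = -5 / ((n+1)(n+2)) a_n.

Check with a_0 = 3, a_1 = 2 (apply the recurrence for n = 0, 1, 2, 3): a_0 = 3, a_1 = 2, a_2 = -15/2, a_3 = -5/3, a_4 = 25/8, a_5 = 5/12.

a_{n+2} = -5/((n+1)(n+2)) * a_n; check: a_0 = 3, a_1 = 2, a_2 = -15/2, a_3 = -5/3, a_4 = 25/8, a_5 = 5/12


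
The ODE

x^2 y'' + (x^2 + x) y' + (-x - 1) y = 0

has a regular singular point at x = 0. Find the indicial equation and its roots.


Divide by x^2 to reach normal form y'' + P_1(x) y' + P_2(x) y = 0 with P_1(x) = 1 + 1/x and P_2(x) = -1/x - 1/x^2.
x = 0 is a singular point because the y'-coefficient 1 + 1/x has a pole at x = 0 and the y-coefficient -1/x - 1/x^2 has a pole at x = 0.
It is a regular singular point because x P_1(x) = p(x) = x + 1 and x^2 P_2(x) = q(x) = -x - 1 are polynomials, hence analytic at x = 0.
p(0) = 1,  q(0) = -1.
Indicial equation: r(r-1) + p(0) r + q(0) = 0, i.e. r^2 + (p(0) - 1) r + q(0) = 0, i.e. r^2 - 1 = 0.
Discriminant: (0)^2 - 4(-1) = 4, so r = (0 ± 2)/2.
Solving: r_1 = 1, r_2 = -1.

indicial: r^2 - 1 = 0; roots r_1 = 1, r_2 = -1


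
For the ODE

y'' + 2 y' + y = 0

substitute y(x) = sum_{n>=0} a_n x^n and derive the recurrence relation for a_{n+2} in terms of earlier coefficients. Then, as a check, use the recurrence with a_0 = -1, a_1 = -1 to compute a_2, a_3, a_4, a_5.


Substitute y = sum_n a_n x^n.
y''(x) has coefficient (n+2)(n+1) a_{n+2} at x^n;
2 y'(x) has coefficient 2 (n+1) a_{n+1} at x^n;
y(x) has coefficient 1 a_n at x^n.
Matching x^n: (n+2)(n+1) a_{n+2} + 2 (n+1) a_{n+1} + 1 a_n = 0.
Thus a_{n+2} = [-2 (n+1) a_{n+1} - 1 a_n] / ((n+1)(n+2)).

Check with a_0 = -1, a_1 = -1 (apply the recurrence for n = 0, 1, 2, 3): a_0 = -1, a_1 = -1, a_2 = 3/2, a_3 = -5/6, a_4 = 7/24, a_5 = -3/40.

a_(n+2) = [-2 (n+1) a_(n+1) - 1 a_n] / ((n+1)(n+2)); check: a_0 = -1, a_1 = -1, a_2 = 3/2, a_3 = -5/6, a_4 = 7/24, a_5 = -3/40


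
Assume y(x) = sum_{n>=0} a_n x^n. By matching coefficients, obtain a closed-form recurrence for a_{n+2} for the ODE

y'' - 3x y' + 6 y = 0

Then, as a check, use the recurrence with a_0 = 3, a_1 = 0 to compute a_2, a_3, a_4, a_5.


Substitute y = sum_n a_n x^n.
y''(x) has coefficient (n+2)(n+1) a_{n+2} at x^n;
-3 x y'(x) has coefficient -3 n a_n at x^n (shift);
6 y(x) has coefficient 6 a_n at x^n.
Matching x^n: (n+2)(n+1) a_{n+2} + (-3n + 6) a_n = 0.
Thus a_{n+2} = (3n - 6) / ((n+1)(n+2)) * a_n.

Check with a_0 = 3, a_1 = 0 (apply the recurrence for n = 0, 1, 2, 3): a_0 = 3, a_1 = 0, a_2 = -9, a_3 = 0, a_4 = 0, a_5 = 0.

a_(n+2) = (3n - 6) / ((n+1)(n+2)) * a_n; check: a_0 = 3, a_1 = 0, a_2 = -9, a_3 = 0, a_4 = 0, a_5 = 0


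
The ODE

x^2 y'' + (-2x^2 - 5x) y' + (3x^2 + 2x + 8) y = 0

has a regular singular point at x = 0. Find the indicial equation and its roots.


Divide by x^2 to reach normal form y'' + P_1(x) y' + P_2(x) y = 0 with P_1(x) = -2 - 5/x and P_2(x) = 3 + 2/x + 8/x^2.
x = 0 is a singular point because the y'-coefficient -2 - 5/x has a pole at x = 0 and the y-coefficient 3 + 2/x + 8/x^2 has a pole at x = 0.
It is a regular singular point because x P_1(x) = p(x) = -2x - 5 and x^2 P_2(x) = q(x) = 3x^2 + 2x + 8 are polynomials, hence analytic at x = 0.
p(0) = -5,  q(0) = 8.
Indicial equation: r(r-1) + p(0) r + q(0) = 0, i.e. r^2 + (p(0) - 1) r + q(0) = 0, i.e. r^2 - 6 r + 8 = 0.
Discriminant: (-6)^2 - 4(8) = 4, so r = (6 ± 2)/2.
Solving: r_1 = 4, r_2 = 2.

indicial: r^2 - 6 r + 8 = 0; roots r_1 = 4, r_2 = 2


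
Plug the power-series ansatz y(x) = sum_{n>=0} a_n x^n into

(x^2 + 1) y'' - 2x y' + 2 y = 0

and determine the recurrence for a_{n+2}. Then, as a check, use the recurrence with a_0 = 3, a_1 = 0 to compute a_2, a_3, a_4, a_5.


Substitute y = sum_n a_n x^n.
(1 + 1 x^2) y'' contributes (n+2)(n+1) a_{n+2} + n(n-1) a_n at x^n.
-2 x y'(x) contributes -2 n a_n at x^n.
2 y(x) contributes 2 a_n at x^n.
Matching x^n: (n+2)(n+1) a_{n+2} + (n(n-1) - 2 n + 2) a_n = 0.
Thus a_{n+2} = (-n(n-1) + 2 n - 2) / ((n+1)(n+2)) * a_n.

Check with a_0 = 3, a_1 = 0 (apply the recurrence for n = 0, 1, 2, 3): a_0 = 3, a_1 = 0, a_2 = -3, a_3 = 0, a_4 = 0, a_5 = 0.

a_(n+2) = (-n(n-1) + 2 n - 2) / ((n+1)(n+2)) * a_n; check: a_0 = 3, a_1 = 0, a_2 = -3, a_3 = 0, a_4 = 0, a_5 = 0


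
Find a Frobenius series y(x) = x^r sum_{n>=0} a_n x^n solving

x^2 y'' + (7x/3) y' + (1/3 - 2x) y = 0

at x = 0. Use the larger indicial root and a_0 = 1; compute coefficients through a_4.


Write in Frobenius form y'' + (p(x)/x) y' + (q(x)/x^2) y = 0:
  p(x) = 7/3,  q(x) = 1/3 - 2x.
Indicial equation: r(r-1) + (7/3) r + (1/3) = 0 -> roots r_1 = -1/3, r_2 = -1.
Take r = r_1 = -1/3. Let y(x) = x^r sum_{n>=0} a_n x^n with a_0 = 1.
Substitute y = x^r sum a_n x^n and match x^{r+n}. The recurrence is
  D(n) a_n - 2 a_{n-1} = 0,  where D(n) = (r+n)(r+n-1) + (7/3)(r+n) + (1/3).
  a_n = 2 / D(n) * a_{n-1}.
Since the indicial polynomial factors as (r - r_1)(r - r_2), D(n) = (r_1 + n - r_1)(r_1 + n - r_2) = n(n + 2/3).
Evaluating step by step (a_0 = 1):
  n = 1: D(1) = 1(1 + 2/3) = 5/3; numerator = 2(1) = 2; a_1 = (2)/(5/3) = 6/5
  n = 2: D(2) = 2(2 + 2/3) = 16/3; numerator = 2(6/5) = 12/5; a_2 = (12/5)/(16/3) = 9/20
  n = 3: D(3) = 3(3 + 2/3) = 11; numerator = 2(9/20) = 9/10; a_3 = (9/10)/(11) = 9/110
  n = 4: D(4) = 4(4 + 2/3) = 56/3; numerator = 2(9/110) = 9/55; a_4 = (9/55)/(56/3) = 27/3080

r = -1/3; a_0 = 1; a_1 = 6/5; a_2 = 9/20; a_3 = 9/110; a_4 = 27/3080


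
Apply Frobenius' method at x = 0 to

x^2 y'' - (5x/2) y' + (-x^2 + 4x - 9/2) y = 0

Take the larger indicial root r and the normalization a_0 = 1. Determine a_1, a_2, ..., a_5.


Write in Frobenius form y'' + (p(x)/x) y' + (q(x)/x^2) y = 0:
  p(x) = -5/2,  q(x) = -x^2 + 4x - 9/2.
Indicial equation: r(r-1) + (-5/2) r + (-9/2) = 0 -> roots r_1 = 9/2, r_2 = -1.
Take r = r_1 = 9/2. Let y(x) = x^r sum_{n>=0} a_n x^n with a_0 = 1.
Substitute y = x^r sum a_n x^n and match x^{r+n}. The recurrence is
  D(n) a_n + 4 a_{n-1} - 1 a_{n-2} = 0,  where D(n) = (r+n)(r+n-1) + (-5/2)(r+n) + (-9/2).
  a_n = [-4 a_{n-1} + 1 a_{n-2}] / D(n).
Since the indicial polynomial factors as (r - r_1)(r - r_2), D(n) = (r_1 + n - r_1)(r_1 + n - r_2) = n(n + 11/2).
Evaluating step by step (a_0 = 1):
  n = 1: D(1) = 1(1 + 11/2) = 13/2; numerator = -4(1) = -4; a_1 = (-4)/(13/2) = -8/13
  n = 2: D(2) = 2(2 + 11/2) = 15; numerator = -4(-8/13) + 1(1) = 45/13; a_2 = (45/13)/(15) = 3/13
  n = 3: D(3) = 3(3 + 11/2) = 51/2; numerator = -4(3/13) + 1(-8/13) = -20/13; a_3 = (-20/13)/(51/2) = -40/663
  n = 4: D(4) = 4(4 + 11/2) = 38; numerator = -4(-40/663) + 1(3/13) = 313/663; a_4 = (313/663)/(38) = 313/25194
  n = 5: D(5) = 5(5 + 11/2) = 105/2; numerator = -4(313/25194) + 1(-40/663) = -462/4199; a_5 = (-462/4199)/(105/2) = -44/20995

r = 9/2; a_0 = 1; a_1 = -8/13; a_2 = 3/13; a_3 = -40/663; a_4 = 313/25194; a_5 = -44/20995


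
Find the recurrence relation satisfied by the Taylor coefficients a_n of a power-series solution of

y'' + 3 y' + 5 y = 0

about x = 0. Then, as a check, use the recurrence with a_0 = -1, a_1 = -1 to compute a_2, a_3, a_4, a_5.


Substitute y = sum_n a_n x^n.
y''(x) has coefficient (n+2)(n+1) a_{n+2} at x^n;
3 y'(x) has coefficient 3 (n+1) a_{n+1} at x^n;
5 y(x) has coefficient 5 a_n at x^n.
Matching x^n: (n+2)(n+1) a_{n+2} + 3 (n+1) a_{n+1} + 5 a_n = 0.
Thus a_{n+2} = [-3 (n+1) a_{n+1} - 5 a_n] / ((n+1)(n+2)).

Check with a_0 = -1, a_1 = -1 (apply the recurrence for n = 0, 1, 2, 3): a_0 = -1, a_1 = -1, a_2 = 4, a_3 = -19/6, a_4 = 17/24, a_5 = 11/30.

a_(n+2) = [-3 (n+1) a_(n+1) - 5 a_n] / ((n+1)(n+2)); check: a_0 = -1, a_1 = -1, a_2 = 4, a_3 = -19/6, a_4 = 17/24, a_5 = 11/30


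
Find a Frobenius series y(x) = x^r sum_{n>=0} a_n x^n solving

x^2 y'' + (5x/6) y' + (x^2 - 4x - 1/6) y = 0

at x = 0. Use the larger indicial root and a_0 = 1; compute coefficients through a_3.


Write in Frobenius form y'' + (p(x)/x) y' + (q(x)/x^2) y = 0:
  p(x) = 5/6,  q(x) = x^2 - 4x - 1/6.
Indicial equation: r(r-1) + (5/6) r + (-1/6) = 0 -> roots r_1 = 1/2, r_2 = -1/3.
Take r = r_1 = 1/2. Let y(x) = x^r sum_{n>=0} a_n x^n with a_0 = 1.
Substitute y = x^r sum a_n x^n and match x^{r+n}. The recurrence is
  D(n) a_n - 4 a_{n-1} + 1 a_{n-2} = 0,  where D(n) = (r+n)(r+n-1) + (5/6)(r+n) + (-1/6).
  a_n = [4 a_{n-1} - 1 a_{n-2}] / D(n).
Since the indicial polynomial factors as (r - r_1)(r - r_2), D(n) = (r_1 + n - r_1)(r_1 + n - r_2) = n(n + 5/6).
Evaluating step by step (a_0 = 1):
  n = 1: D(1) = 1(1 + 5/6) = 11/6; numerator = 4(1) = 4; a_1 = (4)/(11/6) = 24/11
  n = 2: D(2) = 2(2 + 5/6) = 17/3; numerator = 4(24/11) - 1(1) = 85/11; a_2 = (85/11)/(17/3) = 15/11
  n = 3: D(3) = 3(3 + 5/6) = 23/2; numerator = 4(15/11) - 1(24/11) = 36/11; a_3 = (36/11)/(23/2) = 72/253

r = 1/2; a_0 = 1; a_1 = 24/11; a_2 = 15/11; a_3 = 72/253


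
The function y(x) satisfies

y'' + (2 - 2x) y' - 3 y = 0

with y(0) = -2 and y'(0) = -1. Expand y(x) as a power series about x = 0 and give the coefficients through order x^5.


Ansatz: y(x) = sum_{n>=0} a_n x^n, so y'(x) = sum_{n>=1} n a_n x^(n-1) and y''(x) = sum_{n>=2} n(n-1) a_n x^(n-2).
Substitute into P(x) y'' + Q(x) y' + R(x) y = 0 with P(x) = 1, Q(x) = 2 - 2x, R(x) = -3, and match powers of x.
Initial conditions: a_0 = -2, a_1 = -1.
Setting the coefficient of each power of x to zero and solving order by order (substituting the coefficients already found):
  x^0: 2 a_2 + 2 a_1 - 3 a_0 = 0  ->  2 a_2 = -2 a_1 + 3 a_0 = -4  ->  a_2 = -2
  x^1: 6 a_3 + 4 a_2 - 5 a_1 = 0  ->  6 a_3 = -4 a_2 + 5 a_1 = 3  ->  a_3 = 1/2
  x^2: 12 a_4 + 6 a_3 - 7 a_2 = 0  ->  12 a_4 = -6 a_3 + 7 a_2 = -17  ->  a_4 = -17/12
  x^3: 20 a_5 + 8 a_4 - 9 a_3 = 0  ->  20 a_5 = -8 a_4 + 9 a_3 = 95/6  ->  a_5 = 19/24
Truncated series: y(x) = -2 - x - 2 x^2 + (1/2) x^3 - (17/12) x^4 + (19/24) x^5 + O(x^6).

a_0 = -2; a_1 = -1; a_2 = -2; a_3 = 1/2; a_4 = -17/12; a_5 = 19/24


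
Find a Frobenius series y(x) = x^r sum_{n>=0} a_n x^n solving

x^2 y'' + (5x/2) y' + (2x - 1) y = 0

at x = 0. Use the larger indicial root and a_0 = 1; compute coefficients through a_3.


Write in Frobenius form y'' + (p(x)/x) y' + (q(x)/x^2) y = 0:
  p(x) = 5/2,  q(x) = 2x - 1.
Indicial equation: r(r-1) + (5/2) r + (-1) = 0 -> roots r_1 = 1/2, r_2 = -2.
Take r = r_1 = 1/2. Let y(x) = x^r sum_{n>=0} a_n x^n with a_0 = 1.
Substitute y = x^r sum a_n x^n and match x^{r+n}. The recurrence is
  D(n) a_n + 2 a_{n-1} = 0,  where D(n) = (r+n)(r+n-1) + (5/2)(r+n) + (-1).
  a_n = -2 / D(n) * a_{n-1}.
Since the indicial polynomial factors as (r - r_1)(r - r_2), D(n) = (r_1 + n - r_1)(r_1 + n - r_2) = n(n + 5/2).
Evaluating step by step (a_0 = 1):
  n = 1: D(1) = 1(1 + 5/2) = 7/2; numerator = -2(1) = -2; a_1 = (-2)/(7/2) = -4/7
  n = 2: D(2) = 2(2 + 5/2) = 9; numerator = -2(-4/7) = 8/7; a_2 = (8/7)/(9) = 8/63
  n = 3: D(3) = 3(3 + 5/2) = 33/2; numerator = -2(8/63) = -16/63; a_3 = (-16/63)/(33/2) = -32/2079

r = 1/2; a_0 = 1; a_1 = -4/7; a_2 = 8/63; a_3 = -32/2079


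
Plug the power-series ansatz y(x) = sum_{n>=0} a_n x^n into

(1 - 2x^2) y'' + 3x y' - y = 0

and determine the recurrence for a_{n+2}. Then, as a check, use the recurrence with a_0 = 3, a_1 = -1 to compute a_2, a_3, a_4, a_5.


Substitute y = sum_n a_n x^n.
(1 - 2 x^2) y'' contributes (n+2)(n+1) a_{n+2} - 2 n(n-1) a_n at x^n.
3 x y'(x) contributes 3 n a_n at x^n.
-y(x) contributes -1 a_n at x^n.
Matching x^n: (n+2)(n+1) a_{n+2} + (-2 n(n-1) + 3 n - 1) a_n = 0.
Thus a_{n+2} = (2 n(n-1) - 3 n + 1) / ((n+1)(n+2)) * a_n.

Check with a_0 = 3, a_1 = -1 (apply the recurrence for n = 0, 1, 2, 3): a_0 = 3, a_1 = -1, a_2 = 3/2, a_3 = 1/3, a_4 = -1/8, a_5 = 1/15.

a_(n+2) = (2 n(n-1) - 3 n + 1) / ((n+1)(n+2)) * a_n; check: a_0 = 3, a_1 = -1, a_2 = 3/2, a_3 = 1/3, a_4 = -1/8, a_5 = 1/15


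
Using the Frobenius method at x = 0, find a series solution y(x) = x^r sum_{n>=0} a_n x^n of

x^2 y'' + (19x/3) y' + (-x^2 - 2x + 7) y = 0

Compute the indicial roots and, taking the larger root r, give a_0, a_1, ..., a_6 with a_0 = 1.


Write in Frobenius form y'' + (p(x)/x) y' + (q(x)/x^2) y = 0:
  p(x) = 19/3,  q(x) = -x^2 - 2x + 7.
Indicial equation: r(r-1) + (19/3) r + (7) = 0 -> roots r_1 = -7/3, r_2 = -3.
Take r = r_1 = -7/3. Let y(x) = x^r sum_{n>=0} a_n x^n with a_0 = 1.
Substitute y = x^r sum a_n x^n and match x^{r+n}. The recurrence is
  D(n) a_n - 2 a_{n-1} - 1 a_{n-2} = 0,  where D(n) = (r+n)(r+n-1) + (19/3)(r+n) + (7).
  a_n = [2 a_{n-1} + 1 a_{n-2}] / D(n).
Since the indicial polynomial factors as (r - r_1)(r - r_2), D(n) = (r_1 + n - r_1)(r_1 + n - r_2) = n(n + 2/3).
Evaluating step by step (a_0 = 1):
  n = 1: D(1) = 1(1 + 2/3) = 5/3; numerator = 2(1) = 2; a_1 = (2)/(5/3) = 6/5
  n = 2: D(2) = 2(2 + 2/3) = 16/3; numerator = 2(6/5) + 1(1) = 17/5; a_2 = (17/5)/(16/3) = 51/80
  n = 3: D(3) = 3(3 + 2/3) = 11; numerator = 2(51/80) + 1(6/5) = 99/40; a_3 = (99/40)/(11) = 9/40
  n = 4: D(4) = 4(4 + 2/3) = 56/3; numerator = 2(9/40) + 1(51/80) = 87/80; a_4 = (87/80)/(56/3) = 261/4480
  n = 5: D(5) = 5(5 + 2/3) = 85/3; numerator = 2(261/4480) + 1(9/40) = 153/448; a_5 = (153/448)/(85/3) = 27/2240
  n = 6: D(6) = 6(6 + 2/3) = 40; numerator = 2(27/2240) + 1(261/4480) = 369/4480; a_6 = (369/4480)/(40) = 369/179200

r = -7/3; a_0 = 1; a_1 = 6/5; a_2 = 51/80; a_3 = 9/40; a_4 = 261/4480; a_5 = 27/2240; a_6 = 369/179200


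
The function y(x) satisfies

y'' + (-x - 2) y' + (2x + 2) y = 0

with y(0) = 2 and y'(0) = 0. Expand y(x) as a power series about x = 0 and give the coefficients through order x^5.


Ansatz: y(x) = sum_{n>=0} a_n x^n, so y'(x) = sum_{n>=1} n a_n x^(n-1) and y''(x) = sum_{n>=2} n(n-1) a_n x^(n-2).
Substitute into P(x) y'' + Q(x) y' + R(x) y = 0 with P(x) = 1, Q(x) = -x - 2, R(x) = 2x + 2, and match powers of x.
Initial conditions: a_0 = 2, a_1 = 0.
Setting the coefficient of each power of x to zero and solving order by order (substituting the coefficients already found):
  x^0: 2 a_2 - 2 a_1 + 2 a_0 = 0  ->  2 a_2 = 2 a_1 - 2 a_0 = -4  ->  a_2 = -2
  x^1: 6 a_3 - 4 a_2 + a_1 + 2 a_0 = 0  ->  6 a_3 = 4 a_2 - a_1 - 2 a_0 = -12  ->  a_3 = -2
  x^2: 12 a_4 - 6 a_3 + 2 a_1 = 0  ->  12 a_4 = 6 a_3 - 2 a_1 = -12  ->  a_4 = -1
  x^3: 20 a_5 - 8 a_4 - a_3 + 2 a_2 = 0  ->  20 a_5 = 8 a_4 + a_3 - 2 a_2 = -6  ->  a_5 = -3/10
Truncated series: y(x) = 2 - 2 x^2 - 2 x^3 - x^4 - (3/10) x^5 + O(x^6).

a_0 = 2; a_1 = 0; a_2 = -2; a_3 = -2; a_4 = -1; a_5 = -3/10


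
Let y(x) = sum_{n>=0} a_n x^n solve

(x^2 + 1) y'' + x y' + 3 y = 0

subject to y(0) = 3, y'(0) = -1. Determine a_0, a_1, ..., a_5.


Ansatz: y(x) = sum_{n>=0} a_n x^n, so y'(x) = sum_{n>=1} n a_n x^(n-1) and y''(x) = sum_{n>=2} n(n-1) a_n x^(n-2).
Substitute into P(x) y'' + Q(x) y' + R(x) y = 0 with P(x) = x^2 + 1, Q(x) = x, R(x) = 3, and match powers of x.
Initial conditions: a_0 = 3, a_1 = -1.
Setting the coefficient of each power of x to zero and solving order by order (substituting the coefficients already found):
  x^0: 2 a_2 + 3 a_0 = 0  ->  2 a_2 = -3 a_0 = -9  ->  a_2 = -9/2
  x^1: 6 a_3 + 4 a_1 = 0  ->  6 a_3 = -4 a_1 = 4  ->  a_3 = 2/3
  x^2: 12 a_4 + 7 a_2 = 0  ->  12 a_4 = -7 a_2 = 63/2  ->  a_4 = 21/8
  x^3: 20 a_5 + 12 a_3 = 0  ->  20 a_5 = -12 a_3 = -8  ->  a_5 = -2/5
Truncated series: y(x) = 3 - x - (9/2) x^2 + (2/3) x^3 + (21/8) x^4 - (2/5) x^5 + O(x^6).

a_0 = 3; a_1 = -1; a_2 = -9/2; a_3 = 2/3; a_4 = 21/8; a_5 = -2/5


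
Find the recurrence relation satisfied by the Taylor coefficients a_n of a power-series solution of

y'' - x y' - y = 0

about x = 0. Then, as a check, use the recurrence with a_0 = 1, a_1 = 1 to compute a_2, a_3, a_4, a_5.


Substitute y = sum_n a_n x^n.
y''(x) has coefficient (n+2)(n+1) a_{n+2} at x^n;
-x y'(x) has coefficient -n a_n at x^n (shift);
-y(x) has coefficient -1 a_n at x^n.
Matching x^n: (n+2)(n+1) a_{n+2} + (-n - 1) a_n = 0.
Thus a_{n+2} = (n + 1) / ((n+1)(n+2)) * a_n.

Check with a_0 = 1, a_1 = 1 (apply the recurrence for n = 0, 1, 2, 3): a_0 = 1, a_1 = 1, a_2 = 1/2, a_3 = 1/3, a_4 = 1/8, a_5 = 1/15.

a_(n+2) = (n + 1) / ((n+1)(n+2)) * a_n; check: a_0 = 1, a_1 = 1, a_2 = 1/2, a_3 = 1/3, a_4 = 1/8, a_5 = 1/15


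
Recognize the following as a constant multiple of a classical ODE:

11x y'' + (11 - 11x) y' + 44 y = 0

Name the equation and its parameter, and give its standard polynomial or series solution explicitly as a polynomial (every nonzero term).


All three coefficients share the factor 11; dividing through by 11 gives  x y'' + (1 - x) y' + 4 y = 0.
This matches the Laguerre equation x y'' + (1 - x) y' + n y = 0 with n = 4; the polynomial solution is L_4(x).
With y = sum_k a_k x^k, matching x^k gives (k+1)k a_{k+1} + (k+1) a_{k+1} - k a_k + n a_k = 0, i.e. (k+1)^2 a_{k+1} = (k - n) a_k = (k - 4) a_k. The right side vanishes at k = 4, so the series terminates at degree 4.
Standard normalization L_n(0) = 1 gives a_0 = 1. Work upward with a_{k+1} = (k - 4) a_k / (k+1)^2:
  a_1 = (0 - 4)(1) / 1^2 = -4/1 = -4
  a_2 = (1 - 4)(-4) / 2^2 = 12/4 = 3
  a_3 = (2 - 4)(3) / 3^2 = -6/9 = -2/3
  a_4 = (3 - 4)(-2/3) / 4^2 = (2/3)/16 = 1/24
Hence L_4(x) = x^4/24 - 2 x^3/3 + 3 x^2 - 4 x + 1.

L_4(x); series = x^4/24 - 2 x^3/3 + 3 x^2 - 4 x + 1


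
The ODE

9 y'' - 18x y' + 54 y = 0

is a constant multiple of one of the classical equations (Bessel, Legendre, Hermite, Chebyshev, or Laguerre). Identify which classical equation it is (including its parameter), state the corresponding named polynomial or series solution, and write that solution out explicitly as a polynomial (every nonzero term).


All three coefficients share the factor 9; dividing through by 9 gives  y'' - 2x y' + 6 y = 0.
This matches the Hermite equation y'' - 2x y' + 2n y = 0 with 2n = 6, so n = 3; the polynomial solution is H_3(x).
With y = sum_k a_k x^k, matching x^k gives (k+2)(k+1) a_{k+2} = 2(k - n) a_k = 2(k - 3) a_k. The right side vanishes at k = 3, so the series with the parity of 3 terminates at degree 3.
Standard normalization: leading coefficient of H_n is 2^n, so a_3 = 2^3 = 8. Work downward with a_k = (k+1)(k+2) a_{k+2} / (2(k - n)):
  a_1 = (2)(3)(8) / (2(1 - 3)) = 48/(-4) = -12
Hence H_3(x) = 8 x^3 - 12 x.

H_3(x); series = 8 x^3 - 12 x


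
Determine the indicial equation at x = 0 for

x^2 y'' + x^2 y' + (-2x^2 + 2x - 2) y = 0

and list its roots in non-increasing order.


Divide by x^2 to reach normal form y'' + P_1(x) y' + P_2(x) y = 0 with P_1(x) = 1 and P_2(x) = -2 + 2/x - 2/x^2.
x = 0 is a singular point because the y-coefficient -2 + 2/x - 2/x^2 has a pole at x = 0.
It is a regular singular point because x P_1(x) = p(x) = x and x^2 P_2(x) = q(x) = -2x^2 + 2x - 2 are polynomials, hence analytic at x = 0.
p(0) = 0,  q(0) = -2.
Indicial equation: r(r-1) + p(0) r + q(0) = 0, i.e. r^2 + (p(0) - 1) r + q(0) = 0, i.e. r^2 - 1 r - 2 = 0.
Discriminant: (-1)^2 - 4(-2) = 9, so r = (1 ± 3)/2.
Solving: r_1 = 2, r_2 = -1.

indicial: r^2 - 1 r - 2 = 0; roots r_1 = 2, r_2 = -1


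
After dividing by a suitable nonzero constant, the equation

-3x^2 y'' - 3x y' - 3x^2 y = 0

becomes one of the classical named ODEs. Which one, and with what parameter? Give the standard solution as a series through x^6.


All three coefficients share the factor -3; dividing through by -3 gives  x^2 y'' + x y' + x^2 y = 0.
This matches the Bessel equation x^2 y'' + x y' + (x^2 - nu^2) y = 0 with nu^2 = 0, so nu = 0; the solution bounded at x = 0 is J_0(x).
Frobenius at x = 0: indicial roots ±nu; for r = nu the recurrence k(k + 2nu) c_k = -c_{k-2} gives the standard series J_nu(x) = sum_{k>=0} (-1)^k / (k! (k+nu)!) (x/2)^(2k+nu). Evaluate the first 4 terms:
  k = 0: (-1)^0 / (0! * 0! * 2^0) x^0 = 1/(1*1*1) x^0 = (1) x^0
  k = 1: (-1)^1 / (1! * 1! * 2^2) x^2 = -1/(1*1*4) x^2 = (-1/4) x^2
  k = 2: (-1)^2 / (2! * 2! * 2^4) x^4 = 1/(2*2*16) x^4 = (1/64) x^4
  k = 3: (-1)^3 / (3! * 3! * 2^6) x^6 = -1/(6*6*64) x^6 = (-1/2304) x^6
Hence J_0(x) = -x^6/2304 + x^4/64 - x^2/4 + 1 + ....

J_0(x); series = -x^6/2304 + x^4/64 - x^2/4 + 1


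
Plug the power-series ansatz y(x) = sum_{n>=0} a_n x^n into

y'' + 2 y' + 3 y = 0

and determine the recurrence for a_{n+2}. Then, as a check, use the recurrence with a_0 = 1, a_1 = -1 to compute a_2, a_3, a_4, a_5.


Substitute y = sum_n a_n x^n.
y''(x) has coefficient (n+2)(n+1) a_{n+2} at x^n;
2 y'(x) has coefficient 2 (n+1) a_{n+1} at x^n;
3 y(x) has coefficient 3 a_n at x^n.
Matching x^n: (n+2)(n+1) a_{n+2} + 2 (n+1) a_{n+1} + 3 a_n = 0.
Thus a_{n+2} = [-2 (n+1) a_{n+1} - 3 a_n] / ((n+1)(n+2)).

Check with a_0 = 1, a_1 = -1 (apply the recurrence for n = 0, 1, 2, 3): a_0 = 1, a_1 = -1, a_2 = -1/2, a_3 = 5/6, a_4 = -7/24, a_5 = -1/120.

a_(n+2) = [-2 (n+1) a_(n+1) - 3 a_n] / ((n+1)(n+2)); check: a_0 = 1, a_1 = -1, a_2 = -1/2, a_3 = 5/6, a_4 = -7/24, a_5 = -1/120


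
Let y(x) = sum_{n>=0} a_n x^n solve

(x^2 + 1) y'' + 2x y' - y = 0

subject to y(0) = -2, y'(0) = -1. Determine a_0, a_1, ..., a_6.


Ansatz: y(x) = sum_{n>=0} a_n x^n, so y'(x) = sum_{n>=1} n a_n x^(n-1) and y''(x) = sum_{n>=2} n(n-1) a_n x^(n-2).
Substitute into P(x) y'' + Q(x) y' + R(x) y = 0 with P(x) = x^2 + 1, Q(x) = 2x, R(x) = -1, and match powers of x.
Initial conditions: a_0 = -2, a_1 = -1.
Setting the coefficient of each power of x to zero and solving order by order (substituting the coefficients already found):
  x^0: 2 a_2 - a_0 = 0  ->  2 a_2 = a_0 = -2  ->  a_2 = -1
  x^1: 6 a_3 + a_1 = 0  ->  6 a_3 = -a_1 = 1  ->  a_3 = 1/6
  x^2: 12 a_4 + 5 a_2 = 0  ->  12 a_4 = -5 a_2 = 5  ->  a_4 = 5/12
  x^3: 20 a_5 + 11 a_3 = 0  ->  20 a_5 = -11 a_3 = -11/6  ->  a_5 = -11/120
  x^4: 30 a_6 + 19 a_4 = 0  ->  30 a_6 = -19 a_4 = -95/12  ->  a_6 = -19/72
Truncated series: y(x) = -2 - x - x^2 + (1/6) x^3 + (5/12) x^4 - (11/120) x^5 - (19/72) x^6 + O(x^7).

a_0 = -2; a_1 = -1; a_2 = -1; a_3 = 1/6; a_4 = 5/12; a_5 = -11/120; a_6 = -19/72


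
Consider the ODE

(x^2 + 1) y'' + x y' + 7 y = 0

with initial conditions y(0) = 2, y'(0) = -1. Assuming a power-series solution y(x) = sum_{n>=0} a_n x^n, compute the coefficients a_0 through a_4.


Ansatz: y(x) = sum_{n>=0} a_n x^n, so y'(x) = sum_{n>=1} n a_n x^(n-1) and y''(x) = sum_{n>=2} n(n-1) a_n x^(n-2).
Substitute into P(x) y'' + Q(x) y' + R(x) y = 0 with P(x) = x^2 + 1, Q(x) = x, R(x) = 7, and match powers of x.
Initial conditions: a_0 = 2, a_1 = -1.
Setting the coefficient of each power of x to zero and solving order by order (substituting the coefficients already found):
  x^0: 2 a_2 + 7 a_0 = 0  ->  2 a_2 = -7 a_0 = -14  ->  a_2 = -7
  x^1: 6 a_3 + 8 a_1 = 0  ->  6 a_3 = -8 a_1 = 8  ->  a_3 = 4/3
  x^2: 12 a_4 + 11 a_2 = 0  ->  12 a_4 = -11 a_2 = 77  ->  a_4 = 77/12
Truncated series: y(x) = 2 - x - 7 x^2 + (4/3) x^3 + (77/12) x^4 + O(x^5).

a_0 = 2; a_1 = -1; a_2 = -7; a_3 = 4/3; a_4 = 77/12


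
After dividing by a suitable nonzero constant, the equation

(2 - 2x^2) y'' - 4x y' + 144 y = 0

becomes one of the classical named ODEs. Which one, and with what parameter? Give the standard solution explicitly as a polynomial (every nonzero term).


All three coefficients share the factor 2; dividing through by 2 gives  (1 - x^2) y'' - 2x y' + 72 y = 0.
This matches the Legendre equation (1 - x^2) y'' - 2x y' + n(n+1) y = 0 (note the -2x y' term) with n(n+1) = 72, so n = 8; the polynomial solution is P_8(x).
With y = sum_k a_k x^k, matching x^k gives (k+2)(k+1) a_{k+2} = [k(k+1) - n(n+1)] a_k = (k - 8)(k + 9) a_k. The right side vanishes at k = 8, so the series with the parity of 8 terminates at degree 8.
Standard normalization (P_n(1) = 1): leading coefficient (2n)!/(2^n (n!)^2) = 20922789888000/(256*1625702400) = 6435/128, so a_8 = 6435/128. Work downward with a_k = (k+1)(k+2) a_{k+2} / ((k - 8)(k + 9)):
  a_6 = (7)(8)(6435/128) / ((6 - 8)(6 + 9)) = (45045/16)/(-30) = -3003/32
  a_4 = (5)(6)(-3003/32) / ((4 - 8)(4 + 9)) = (-45045/16)/(-52) = 3465/64
  a_2 = (3)(4)(3465/64) / ((2 - 8)(2 + 9)) = (10395/16)/(-66) = -315/32
  a_0 = (1)(2)(-315/32) / ((0 - 8)(0 + 9)) = (-315/16)/(-72) = 35/128
Hence P_8(x) = 6435 x^8/128 - 3003 x^6/32 + 3465 x^4/64 - 315 x^2/32 + 35/128.

P_8(x); series = 6435 x^8/128 - 3003 x^6/32 + 3465 x^4/64 - 315 x^2/32 + 35/128


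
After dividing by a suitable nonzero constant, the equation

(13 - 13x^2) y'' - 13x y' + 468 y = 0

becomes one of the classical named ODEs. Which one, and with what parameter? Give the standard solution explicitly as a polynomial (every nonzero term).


All three coefficients share the factor 13; dividing through by 13 gives  (1 - x^2) y'' - x y' + 36 y = 0.
This matches the Chebyshev equation (1 - x^2) y'' - x y' + n^2 y = 0 (note the -x y' term, not -2x y') with n^2 = 36, so n = 6; the polynomial solution is T_6(x).
With y = sum_k a_k x^k, matching x^k gives (k+2)(k+1) a_{k+2} = (k^2 - n^2) a_k = (k - 6)(k + 6) a_k. The right side vanishes at k = 6, so the series with the parity of 6 terminates at degree 6.
Standard normalization: leading coefficient of T_n is 2^(n-1), so a_6 = 2^5 = 32. Work downward with a_k = (k+1)(k+2) a_{k+2} / ((k - 6)(k + 6)):
  a_4 = (5)(6)(32) / ((4 - 6)(4 + 6)) = 960/(-20) = -48
  a_2 = (3)(4)(-48) / ((2 - 6)(2 + 6)) = -576/(-32) = 18
  a_0 = (1)(2)(18) / ((0 - 6)(0 + 6)) = 36/(-36) = -1
Hence T_6(x) = 32 x^6 - 48 x^4 + 18 x^2 - 1.

T_6(x); series = 32 x^6 - 48 x^4 + 18 x^2 - 1


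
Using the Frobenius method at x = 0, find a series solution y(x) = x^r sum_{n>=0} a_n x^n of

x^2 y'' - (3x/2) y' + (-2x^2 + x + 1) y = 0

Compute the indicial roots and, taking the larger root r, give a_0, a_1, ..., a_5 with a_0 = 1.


Write in Frobenius form y'' + (p(x)/x) y' + (q(x)/x^2) y = 0:
  p(x) = -3/2,  q(x) = -2x^2 + x + 1.
Indicial equation: r(r-1) + (-3/2) r + (1) = 0 -> roots r_1 = 2, r_2 = 1/2.
Take r = r_1 = 2. Let y(x) = x^r sum_{n>=0} a_n x^n with a_0 = 1.
Substitute y = x^r sum a_n x^n and match x^{r+n}. The recurrence is
  D(n) a_n + 1 a_{n-1} - 2 a_{n-2} = 0,  where D(n) = (r+n)(r+n-1) + (-3/2)(r+n) + (1).
  a_n = [-1 a_{n-1} + 2 a_{n-2}] / D(n).
Since the indicial polynomial factors as (r - r_1)(r - r_2), D(n) = (r_1 + n - r_1)(r_1 + n - r_2) = n(n + 3/2).
Evaluating step by step (a_0 = 1):
  n = 1: D(1) = 1(1 + 3/2) = 5/2; numerator = -1(1) = -1; a_1 = (-1)/(5/2) = -2/5
  n = 2: D(2) = 2(2 + 3/2) = 7; numerator = -1(-2/5) + 2(1) = 12/5; a_2 = (12/5)/(7) = 12/35
  n = 3: D(3) = 3(3 + 3/2) = 27/2; numerator = -1(12/35) + 2(-2/5) = -8/7; a_3 = (-8/7)/(27/2) = -16/189
  n = 4: D(4) = 4(4 + 3/2) = 22; numerator = -1(-16/189) + 2(12/35) = 104/135; a_4 = (104/135)/(22) = 52/1485
  n = 5: D(5) = 5(5 + 3/2) = 65/2; numerator = -1(52/1485) + 2(-16/189) = -236/1155; a_5 = (-236/1155)/(65/2) = -472/75075

r = 2; a_0 = 1; a_1 = -2/5; a_2 = 12/35; a_3 = -16/189; a_4 = 52/1485; a_5 = -472/75075


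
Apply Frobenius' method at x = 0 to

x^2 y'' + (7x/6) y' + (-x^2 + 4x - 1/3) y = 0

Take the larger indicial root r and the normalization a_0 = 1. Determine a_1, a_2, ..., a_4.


Write in Frobenius form y'' + (p(x)/x) y' + (q(x)/x^2) y = 0:
  p(x) = 7/6,  q(x) = -x^2 + 4x - 1/3.
Indicial equation: r(r-1) + (7/6) r + (-1/3) = 0 -> roots r_1 = 1/2, r_2 = -2/3.
Take r = r_1 = 1/2. Let y(x) = x^r sum_{n>=0} a_n x^n with a_0 = 1.
Substitute y = x^r sum a_n x^n and match x^{r+n}. The recurrence is
  D(n) a_n + 4 a_{n-1} - 1 a_{n-2} = 0,  where D(n) = (r+n)(r+n-1) + (7/6)(r+n) + (-1/3).
  a_n = [-4 a_{n-1} + 1 a_{n-2}] / D(n).
Since the indicial polynomial factors as (r - r_1)(r - r_2), D(n) = (r_1 + n - r_1)(r_1 + n - r_2) = n(n + 7/6).
Evaluating step by step (a_0 = 1):
  n = 1: D(1) = 1(1 + 7/6) = 13/6; numerator = -4(1) = -4; a_1 = (-4)/(13/6) = -24/13
  n = 2: D(2) = 2(2 + 7/6) = 19/3; numerator = -4(-24/13) + 1(1) = 109/13; a_2 = (109/13)/(19/3) = 327/247
  n = 3: D(3) = 3(3 + 7/6) = 25/2; numerator = -4(327/247) + 1(-24/13) = -1764/247; a_3 = (-1764/247)/(25/2) = -3528/6175
  n = 4: D(4) = 4(4 + 7/6) = 62/3; numerator = -4(-3528/6175) + 1(327/247) = 1173/325; a_4 = (1173/325)/(62/3) = 3519/20150

r = 1/2; a_0 = 1; a_1 = -24/13; a_2 = 327/247; a_3 = -3528/6175; a_4 = 3519/20150


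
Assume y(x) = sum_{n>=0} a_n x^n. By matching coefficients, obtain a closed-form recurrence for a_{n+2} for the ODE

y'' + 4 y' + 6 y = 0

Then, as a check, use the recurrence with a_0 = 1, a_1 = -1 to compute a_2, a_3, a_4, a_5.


Substitute y = sum_n a_n x^n.
y''(x) has coefficient (n+2)(n+1) a_{n+2} at x^n;
4 y'(x) has coefficient 4 (n+1) a_{n+1} at x^n;
6 y(x) has coefficient 6 a_n at x^n.
Matching x^n: (n+2)(n+1) a_{n+2} + 4 (n+1) a_{n+1} + 6 a_n = 0.
Thus a_{n+2} = [-4 (n+1) a_{n+1} - 6 a_n] / ((n+1)(n+2)).

Check with a_0 = 1, a_1 = -1 (apply the recurrence for n = 0, 1, 2, 3): a_0 = 1, a_1 = -1, a_2 = -1, a_3 = 7/3, a_4 = -11/6, a_5 = 23/30.

a_(n+2) = [-4 (n+1) a_(n+1) - 6 a_n] / ((n+1)(n+2)); check: a_0 = 1, a_1 = -1, a_2 = -1, a_3 = 7/3, a_4 = -11/6, a_5 = 23/30


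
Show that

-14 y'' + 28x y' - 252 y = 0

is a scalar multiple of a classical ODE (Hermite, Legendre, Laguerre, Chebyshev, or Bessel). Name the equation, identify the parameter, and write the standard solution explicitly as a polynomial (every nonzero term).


All three coefficients share the factor -14; dividing through by -14 gives  y'' - 2x y' + 18 y = 0.
This matches the Hermite equation y'' - 2x y' + 2n y = 0 with 2n = 18, so n = 9; the polynomial solution is H_9(x).
With y = sum_k a_k x^k, matching x^k gives (k+2)(k+1) a_{k+2} = 2(k - n) a_k = 2(k - 9) a_k. The right side vanishes at k = 9, so the series with the parity of 9 terminates at degree 9.
Standard normalization: leading coefficient of H_n is 2^n, so a_9 = 2^9 = 512. Work downward with a_k = (k+1)(k+2) a_{k+2} / (2(k - n)):
  a_7 = (8)(9)(512) / (2(7 - 9)) = 36864/(-4) = -9216
  a_5 = (6)(7)(-9216) / (2(5 - 9)) = -387072/(-8) = 48384
  a_3 = (4)(5)(48384) / (2(3 - 9)) = 967680/(-12) = -80640
  a_1 = (2)(3)(-80640) / (2(1 - 9)) = -483840/(-16) = 30240
Hence H_9(x) = 512 x^9 - 9216 x^7 + 48384 x^5 - 80640 x^3 + 30240 x.

H_9(x); series = 512 x^9 - 9216 x^7 + 48384 x^5 - 80640 x^3 + 30240 x
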